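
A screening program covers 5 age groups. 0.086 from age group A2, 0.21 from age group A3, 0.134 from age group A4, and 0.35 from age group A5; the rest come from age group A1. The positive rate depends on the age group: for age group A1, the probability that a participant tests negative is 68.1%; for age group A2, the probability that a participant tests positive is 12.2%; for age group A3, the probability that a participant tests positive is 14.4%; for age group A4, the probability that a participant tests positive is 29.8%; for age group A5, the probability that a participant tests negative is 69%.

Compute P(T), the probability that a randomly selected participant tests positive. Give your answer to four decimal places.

P(A1) = 1 − (0.086 + 0.21 + 0.134 + 0.35) = 0.22.
P(T|A1) = 1 − 0.681 = 0.319.
P(T|A5) = 1 − 0.69 = 0.31.
By the law of total probability,
P(T) = P(T|A1)·P(A1) + P(T|A2)·P(A2) + P(T|A3)·P(A3) + P(T|A4)·P(A4) + P(T|A5)·P(A5)
      = 0.319·0.22 + 0.122·0.086 + 0.144·0.21 + 0.298·0.134 + 0.31·0.35
      = 0.07018 + 0.010492 + 0.03024 + 0.039932 + 0.1085 = 0.259344

P(T) ≈ 0.2593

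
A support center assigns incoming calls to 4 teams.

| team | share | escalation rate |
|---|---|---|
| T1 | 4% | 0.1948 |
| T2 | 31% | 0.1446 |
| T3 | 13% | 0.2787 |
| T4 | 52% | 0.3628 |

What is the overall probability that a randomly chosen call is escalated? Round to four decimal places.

P(E) = P(E|T1)·P(T1) + P(E|T2)·P(T2) + P(E|T3)·P(T3) + P(E|T4)·P(T4)
      = 0.1948·0.04 + 0.1446·0.31 + 0.2787·0.13 + 0.3628·0.52
      = 0.007792 + 0.044826 + 0.036231 + 0.188656 = 0.277505

P(E) ≈ 0.2775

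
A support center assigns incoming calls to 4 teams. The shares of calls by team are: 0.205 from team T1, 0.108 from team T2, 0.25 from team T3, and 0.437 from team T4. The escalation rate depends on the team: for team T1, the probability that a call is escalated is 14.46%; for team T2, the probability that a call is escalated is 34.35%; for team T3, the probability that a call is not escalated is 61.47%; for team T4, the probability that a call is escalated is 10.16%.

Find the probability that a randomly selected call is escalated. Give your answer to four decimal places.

P(E|T3) = 1 − 0.6147 = 0.3853.
P(E) = P(E|T1)·P(T1) + P(E|T2)·P(T2) + P(E|T3)·P(T3) + P(E|T4)·P(T4)
      = 0.1446·0.205 + 0.3435·0.108 + 0.3853·0.25 + 0.1016·0.437
      = 0.029643 + 0.037098 + 0.096325 + 0.0443992 = 0.2074652

P(E) ≈ 0.2075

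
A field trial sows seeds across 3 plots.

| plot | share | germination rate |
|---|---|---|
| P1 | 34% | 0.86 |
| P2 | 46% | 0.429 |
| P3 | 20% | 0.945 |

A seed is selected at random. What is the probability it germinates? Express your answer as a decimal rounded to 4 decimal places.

0.6787

By the law of total probability,
P(G) = P(G|P1)·P(P1) + P(G|P2)·P(P2) + P(G|P3)·P(P3)
      = 0.86·0.34 + 0.429·0.46 + 0.945·0.2
      = 0.2924 + 0.19734 + 0.189 = 0.67874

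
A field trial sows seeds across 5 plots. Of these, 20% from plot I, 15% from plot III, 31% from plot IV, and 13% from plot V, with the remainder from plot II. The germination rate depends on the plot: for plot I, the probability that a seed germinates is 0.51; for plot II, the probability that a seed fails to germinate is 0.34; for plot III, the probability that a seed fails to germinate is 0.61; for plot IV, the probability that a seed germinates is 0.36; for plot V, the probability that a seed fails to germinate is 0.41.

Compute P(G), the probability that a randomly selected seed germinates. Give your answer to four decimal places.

P(II) = 1 − (0.2 + 0.15 + 0.31 + 0.13) = 0.21.
P(G|II) = 1 − 0.34 = 0.66.
P(G|III) = 1 − 0.61 = 0.39.
P(G|V) = 1 − 0.41 = 0.59.
Summing over the partition,
P(G) = P(G|I)·P(I) + P(G|II)·P(II) + P(G|III)·P(III) + P(G|IV)·P(IV) + P(G|V)·P(V)
      = 0.51·0.2 + 0.66·0.21 + 0.39·0.15 + 0.36·0.31 + 0.59·0.13
      = 0.102 + 0.1386 + 0.0585 + 0.1116 + 0.0767 = 0.4874

P(G) ≈ 0.4874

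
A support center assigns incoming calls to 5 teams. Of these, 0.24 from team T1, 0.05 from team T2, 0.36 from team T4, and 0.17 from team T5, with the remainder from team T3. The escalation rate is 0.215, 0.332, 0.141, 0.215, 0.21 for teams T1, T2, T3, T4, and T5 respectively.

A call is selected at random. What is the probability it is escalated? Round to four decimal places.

P(T3) = 1 − (0.24 + 0.05 + 0.36 + 0.17) = 0.18.
P(E) = P(E|T1)·P(T1) + P(E|T2)·P(T2) + P(E|T3)·P(T3) + P(E|T4)·P(T4) + P(E|T5)·P(T5)
      = 0.215·0.24 + 0.332·0.05 + 0.141·0.18 + 0.215·0.36 + 0.21·0.17
      = 0.0516 + 0.0166 + 0.02538 + 0.0774 + 0.0357 = 0.20668

P(E) ≈ 0.2067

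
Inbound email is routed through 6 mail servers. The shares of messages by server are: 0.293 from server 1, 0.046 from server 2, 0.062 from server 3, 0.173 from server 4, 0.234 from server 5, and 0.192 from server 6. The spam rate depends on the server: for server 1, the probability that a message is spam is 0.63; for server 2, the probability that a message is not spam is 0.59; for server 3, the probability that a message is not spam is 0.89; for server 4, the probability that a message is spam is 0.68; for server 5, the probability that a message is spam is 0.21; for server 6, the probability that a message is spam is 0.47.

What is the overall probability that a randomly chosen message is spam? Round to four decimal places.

0.4673

P(S|2) = 1 − 0.59 = 0.41.
P(S|3) = 1 − 0.89 = 0.11.
By the law of total probability,
P(S) = P(S|1)·P(1) + P(S|2)·P(2) + P(S|3)·P(3) + P(S|4)·P(4) + P(S|5)·P(5) + P(S|6)·P(6)
      = 0.63·0.293 + 0.41·0.046 + 0.11·0.062 + 0.68·0.173 + 0.21·0.234 + 0.47·0.192
      = 0.18459 + 0.01886 + 0.00682 + 0.11764 + 0.04914 + 0.09024 = 0.46729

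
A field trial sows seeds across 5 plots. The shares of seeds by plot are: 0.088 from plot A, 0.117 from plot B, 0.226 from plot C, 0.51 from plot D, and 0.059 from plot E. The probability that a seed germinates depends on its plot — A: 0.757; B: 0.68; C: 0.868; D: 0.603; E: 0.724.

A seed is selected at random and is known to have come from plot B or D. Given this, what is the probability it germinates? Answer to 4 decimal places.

P(G|S) ≈ 0.6174

Let S = {B, D}.
P(S) = 0.117 + 0.51 = 0.627.
P(G ∩ S) = 0.68·0.117 + 0.603·0.51 = 0.07956 + 0.30753 = 0.38709.
P(G | S) = 0.38709 / 0.627 = 0.617368…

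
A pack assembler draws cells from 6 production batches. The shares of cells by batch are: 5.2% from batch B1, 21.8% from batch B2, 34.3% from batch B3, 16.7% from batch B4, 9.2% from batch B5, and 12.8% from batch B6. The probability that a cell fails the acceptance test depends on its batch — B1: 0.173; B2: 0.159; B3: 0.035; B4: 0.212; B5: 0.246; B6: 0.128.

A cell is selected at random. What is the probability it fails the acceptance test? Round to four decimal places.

P(F) = P(F|B1)·P(B1) + P(F|B2)·P(B2) + P(F|B3)·P(B3) + P(F|B4)·P(B4) + P(F|B5)·P(B5) + P(F|B6)·P(B6)
      = 0.173·0.052 + 0.159·0.218 + 0.035·0.343 + 0.212·0.167 + 0.246·0.092 + 0.128·0.128
      = 0.008996 + 0.034662 + 0.012005 + 0.035404 + 0.022632 + 0.016384 = 0.130083

0.1301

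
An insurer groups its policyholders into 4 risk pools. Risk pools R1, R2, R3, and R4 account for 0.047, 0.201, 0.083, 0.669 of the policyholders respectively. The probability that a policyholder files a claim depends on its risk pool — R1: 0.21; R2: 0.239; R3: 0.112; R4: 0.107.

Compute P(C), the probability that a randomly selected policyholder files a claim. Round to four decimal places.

Summing over the partition,
P(C) = P(C|R1)·P(R1) + P(C|R2)·P(R2) + P(C|R3)·P(R3) + P(C|R4)·P(R4)
      = 0.21·0.047 + 0.239·0.201 + 0.112·0.083 + 0.107·0.669
      = 0.00987 + 0.048039 + 0.009296 + 0.071583 = 0.138788

0.1388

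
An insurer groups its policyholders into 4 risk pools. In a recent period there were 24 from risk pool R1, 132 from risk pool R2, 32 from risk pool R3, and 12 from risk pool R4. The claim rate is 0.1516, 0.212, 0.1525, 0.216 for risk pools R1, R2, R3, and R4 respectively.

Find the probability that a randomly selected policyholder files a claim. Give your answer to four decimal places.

P(C) ≈ 0.1955

Total: 24 + 132 + 32 + 12 = 200.
P(R1) = 24/200 = 0.12. P(R2) = 132/200 = 0.66. P(R3) = 32/200 = 0.16. P(R4) = 12/200 = 0.06.
Using total probability over the partition,
P(C) = P(C|R1)·P(R1) + P(C|R2)·P(R2) + P(C|R3)·P(R3) + P(C|R4)·P(R4)
      = 0.1516·0.12 + 0.212·0.66 + 0.1525·0.16 + 0.216·0.06
      = 0.018192 + 0.13992 + 0.0244 + 0.01296 = 0.195472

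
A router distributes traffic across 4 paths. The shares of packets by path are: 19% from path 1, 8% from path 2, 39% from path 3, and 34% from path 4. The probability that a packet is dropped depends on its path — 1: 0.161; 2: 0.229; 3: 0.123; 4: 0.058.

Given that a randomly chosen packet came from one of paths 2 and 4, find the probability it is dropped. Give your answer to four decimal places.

0.0906

Let S = {2, 4}.
P(S) = 0.08 + 0.34 = 0.42.
P(L ∩ S) = 0.229·0.08 + 0.058·0.34 = 0.01832 + 0.01972 = 0.03804.
P(L | S) = 0.03804 / 0.42 = 0.090571…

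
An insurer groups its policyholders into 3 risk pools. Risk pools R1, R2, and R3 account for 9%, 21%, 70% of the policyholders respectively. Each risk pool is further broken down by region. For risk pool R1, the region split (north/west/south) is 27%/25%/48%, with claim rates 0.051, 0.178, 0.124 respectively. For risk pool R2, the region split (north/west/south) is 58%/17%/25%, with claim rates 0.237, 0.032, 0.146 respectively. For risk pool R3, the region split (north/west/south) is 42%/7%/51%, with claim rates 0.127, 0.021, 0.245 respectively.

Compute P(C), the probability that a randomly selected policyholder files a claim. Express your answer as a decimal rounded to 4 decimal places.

P(C) ≈ 0.1741

P(C|R1) = 0.27·0.051 + 0.25·0.178 + 0.48·0.124 = 0.01377 + 0.0445 + 0.05952 = 0.11779
P(C|R2) = 0.58·0.237 + 0.17·0.032 + 0.25·0.146 = 0.13746 + 0.00544 + 0.0365 = 0.1794
P(C|R3) = 0.42·0.127 + 0.07·0.021 + 0.51·0.245 = 0.05334 + 0.00147 + 0.12495 = 0.17976
Then overall,
P(C) = 0.09·0.11779 + 0.21·0.1794 + 0.7·0.17976
      = 0.0106011 + 0.037674 + 0.125832 = 0.1741071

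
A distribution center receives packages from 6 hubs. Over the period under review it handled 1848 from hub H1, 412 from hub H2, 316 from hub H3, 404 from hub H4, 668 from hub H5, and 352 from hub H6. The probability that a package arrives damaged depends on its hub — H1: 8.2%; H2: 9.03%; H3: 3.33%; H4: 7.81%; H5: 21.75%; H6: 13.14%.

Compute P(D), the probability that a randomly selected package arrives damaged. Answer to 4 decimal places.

0.1056

Total: 1848 + 412 + 316 + 404 + 668 + 352 = 4000.
P(H1) = 1848/4000 = 0.462. P(H2) = 412/4000 = 0.103. P(H3) = 316/4000 = 0.079. P(H4) = 404/4000 = 0.101. P(H5) = 668/4000 = 0.167. P(H6) = 352/4000 = 0.088.
P(D) = P(D|H1)·P(H1) + P(D|H2)·P(H2) + P(D|H3)·P(H3) + P(D|H4)·P(H4) + P(D|H5)·P(H5) + P(D|H6)·P(H6)
      = 0.082·0.462 + 0.0903·0.103 + 0.0333·0.079 + 0.0781·0.101 + 0.2175·0.167 + 0.1314·0.088
      = 0.037884 + 0.0093009 + 0.0026307 + 0.0078881 + 0.0363225 + 0.0115632 = 0.1055894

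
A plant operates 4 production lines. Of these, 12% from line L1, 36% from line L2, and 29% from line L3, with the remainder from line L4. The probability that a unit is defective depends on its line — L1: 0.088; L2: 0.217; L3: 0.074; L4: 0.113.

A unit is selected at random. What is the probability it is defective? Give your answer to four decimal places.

P(L4) = 1 − (0.12 + 0.36 + 0.29) = 0.23.
P(D) = P(D|L1)·P(L1) + P(D|L2)·P(L2) + P(D|L3)·P(L3) + P(D|L4)·P(L4)
      = 0.088·0.12 + 0.217·0.36 + 0.074·0.29 + 0.113·0.23
      = 0.01056 + 0.07812 + 0.02146 + 0.02599 = 0.13613

P(D) ≈ 0.1361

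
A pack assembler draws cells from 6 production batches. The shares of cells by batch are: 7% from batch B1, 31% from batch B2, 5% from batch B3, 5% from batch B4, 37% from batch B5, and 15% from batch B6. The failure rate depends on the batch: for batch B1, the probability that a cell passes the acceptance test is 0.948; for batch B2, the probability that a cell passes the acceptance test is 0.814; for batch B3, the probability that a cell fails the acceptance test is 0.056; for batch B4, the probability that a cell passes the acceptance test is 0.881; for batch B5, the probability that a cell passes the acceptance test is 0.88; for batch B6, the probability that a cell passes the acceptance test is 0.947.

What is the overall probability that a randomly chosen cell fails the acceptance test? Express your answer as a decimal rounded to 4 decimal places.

P(F|B1) = 1 − 0.948 = 0.052.
P(F|B2) = 1 − 0.814 = 0.186.
P(F|B4) = 1 − 0.881 = 0.119.
P(F|B5) = 1 − 0.88 = 0.12.
P(F|B6) = 1 − 0.947 = 0.053.
By the law of total probability,
P(F) = P(F|B1)·P(B1) + P(F|B2)·P(B2) + P(F|B3)·P(B3) + P(F|B4)·P(B4) + P(F|B5)·P(B5) + P(F|B6)·P(B6)
      = 0.052·0.07 + 0.186·0.31 + 0.056·0.05 + 0.119·0.05 + 0.12·0.37 + 0.053·0.15
      = 0.00364 + 0.05766 + 0.0028 + 0.00595 + 0.0444 + 0.00795 = 0.1224

0.1224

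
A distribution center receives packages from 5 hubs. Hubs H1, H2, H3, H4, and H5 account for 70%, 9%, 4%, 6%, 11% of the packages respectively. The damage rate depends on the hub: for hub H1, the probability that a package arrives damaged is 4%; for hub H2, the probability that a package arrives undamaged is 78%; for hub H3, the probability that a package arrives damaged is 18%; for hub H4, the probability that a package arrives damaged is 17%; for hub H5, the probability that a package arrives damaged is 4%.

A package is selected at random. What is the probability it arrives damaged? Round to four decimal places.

P(D|H2) = 1 − 0.78 = 0.22.
Summing over the partition,
P(D) = P(D|H1)·P(H1) + P(D|H2)·P(H2) + P(D|H3)·P(H3) + P(D|H4)·P(H4) + P(D|H5)·P(H5)
      = 0.04·0.7 + 0.22·0.09 + 0.18·0.04 + 0.17·0.06 + 0.04·0.11
      = 0.028 + 0.0198 + 0.0072 + 0.0102 + 0.0044 = 0.0696

P(D) ≈ 0.0696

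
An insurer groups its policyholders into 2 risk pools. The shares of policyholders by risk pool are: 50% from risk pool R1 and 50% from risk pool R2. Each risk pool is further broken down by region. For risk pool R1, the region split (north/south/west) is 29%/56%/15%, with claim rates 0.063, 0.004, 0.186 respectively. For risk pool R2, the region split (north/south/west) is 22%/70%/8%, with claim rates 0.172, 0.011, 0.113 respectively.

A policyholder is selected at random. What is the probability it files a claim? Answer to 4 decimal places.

P(C) ≈ 0.0515

P(C|R1) = 0.29·0.063 + 0.56·0.004 + 0.15·0.186 = 0.01827 + 0.00224 + 0.0279 = 0.04841
P(C|R2) = 0.22·0.172 + 0.7·0.011 + 0.08·0.113 = 0.03784 + 0.0077 + 0.00904 = 0.05458
Then overall,
P(C) = 0.5·0.04841 + 0.5·0.05458
      = 0.024205 + 0.02729 = 0.051495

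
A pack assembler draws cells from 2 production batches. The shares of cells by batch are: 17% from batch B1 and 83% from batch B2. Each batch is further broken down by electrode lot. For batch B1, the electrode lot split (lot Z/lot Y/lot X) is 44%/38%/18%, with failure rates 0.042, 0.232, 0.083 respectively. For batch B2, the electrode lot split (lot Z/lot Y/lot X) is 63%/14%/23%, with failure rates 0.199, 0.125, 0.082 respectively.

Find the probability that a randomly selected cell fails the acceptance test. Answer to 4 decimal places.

P(F|B1) = 0.44·0.042 + 0.38·0.232 + 0.18·0.083 = 0.01848 + 0.08816 + 0.01494 = 0.12158
P(F|B2) = 0.63·0.199 + 0.14·0.125 + 0.23·0.082 = 0.12537 + 0.0175 + 0.01886 = 0.16173
Then overall,
P(F) = 0.17·0.12158 + 0.83·0.16173
      = 0.0206686 + 0.1342359 = 0.1549045

P(F) ≈ 0.1549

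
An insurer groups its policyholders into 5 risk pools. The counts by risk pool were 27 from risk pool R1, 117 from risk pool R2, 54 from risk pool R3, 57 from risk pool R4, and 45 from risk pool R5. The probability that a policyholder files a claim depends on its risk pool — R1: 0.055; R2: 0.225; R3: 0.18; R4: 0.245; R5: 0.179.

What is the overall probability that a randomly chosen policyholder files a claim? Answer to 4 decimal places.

0.1985

Total: 27 + 117 + 54 + 57 + 45 = 300.
P(R1) = 27/300 = 0.09. P(R2) = 117/300 = 0.39. P(R3) = 54/300 = 0.18. P(R4) = 57/300 = 0.19. P(R5) = 45/300 = 0.15.
P(C) = P(C|R1)·P(R1) + P(C|R2)·P(R2) + P(C|R3)·P(R3) + P(C|R4)·P(R4) + P(C|R5)·P(R5)
      = 0.055·0.09 + 0.225·0.39 + 0.18·0.18 + 0.245·0.19 + 0.179·0.15
      = 0.00495 + 0.08775 + 0.0324 + 0.04655 + 0.02685 = 0.1985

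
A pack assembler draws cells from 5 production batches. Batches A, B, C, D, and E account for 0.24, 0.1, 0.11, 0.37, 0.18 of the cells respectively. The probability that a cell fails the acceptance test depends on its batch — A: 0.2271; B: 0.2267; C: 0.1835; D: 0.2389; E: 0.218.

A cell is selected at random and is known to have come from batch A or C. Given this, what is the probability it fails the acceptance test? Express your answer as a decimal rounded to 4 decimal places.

Let S = {A, C}.
P(S) = 0.24 + 0.11 = 0.35.
P(F ∩ S) = 0.2271·0.24 + 0.1835·0.11 = 0.054504 + 0.020185 = 0.074689.
P(F | S) = 0.074689 / 0.35 = 0.213397…

P(F|S) ≈ 0.2134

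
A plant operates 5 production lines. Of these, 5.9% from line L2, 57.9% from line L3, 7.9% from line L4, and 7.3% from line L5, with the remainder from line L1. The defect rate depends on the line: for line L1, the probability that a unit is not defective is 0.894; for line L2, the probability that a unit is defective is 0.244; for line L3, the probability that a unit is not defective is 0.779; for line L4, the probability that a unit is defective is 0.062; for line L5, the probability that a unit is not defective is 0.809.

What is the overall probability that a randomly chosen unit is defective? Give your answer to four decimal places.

P(D) ≈ 0.1835

P(L1) = 1 − (0.059 + 0.579 + 0.079 + 0.073) = 0.21.
P(D|L1) = 1 − 0.894 = 0.106.
P(D|L3) = 1 − 0.779 = 0.221.
P(D|L5) = 1 − 0.809 = 0.191.
P(D) = P(D|L1)·P(L1) + P(D|L2)·P(L2) + P(D|L3)·P(L3) + P(D|L4)·P(L4) + P(D|L5)·P(L5)
      = 0.106·0.21 + 0.244·0.059 + 0.221·0.579 + 0.062·0.079 + 0.191·0.073
      = 0.02226 + 0.014396 + 0.127959 + 0.004898 + 0.013943 = 0.183456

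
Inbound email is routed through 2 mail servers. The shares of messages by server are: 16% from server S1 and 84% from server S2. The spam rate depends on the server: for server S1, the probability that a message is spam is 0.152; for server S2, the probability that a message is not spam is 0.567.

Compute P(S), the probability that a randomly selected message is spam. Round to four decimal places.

P(S|S2) = 1 − 0.567 = 0.433.
P(S) = P(S|S1)·P(S1) + P(S|S2)·P(S2)
      = 0.152·0.16 + 0.433·0.84
      = 0.02432 + 0.36372 = 0.38804

0.3880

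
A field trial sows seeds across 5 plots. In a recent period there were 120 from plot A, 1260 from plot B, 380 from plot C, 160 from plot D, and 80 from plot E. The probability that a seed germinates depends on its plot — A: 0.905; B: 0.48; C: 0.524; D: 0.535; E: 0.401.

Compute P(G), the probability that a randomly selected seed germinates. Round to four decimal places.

Total: 120 + 1260 + 380 + 160 + 80 = 2000.
P(A) = 120/2000 = 0.06. P(B) = 1260/2000 = 0.63. P(C) = 380/2000 = 0.19. P(D) = 160/2000 = 0.08. P(E) = 80/2000 = 0.04.
P(G) = P(G|A)·P(A) + P(G|B)·P(B) + P(G|C)·P(C) + P(G|D)·P(D) + P(G|E)·P(E)
      = 0.905·0.06 + 0.48·0.63 + 0.524·0.19 + 0.535·0.08 + 0.401·0.04
      = 0.0543 + 0.3024 + 0.09956 + 0.0428 + 0.01604 = 0.5151

P(G) ≈ 0.5151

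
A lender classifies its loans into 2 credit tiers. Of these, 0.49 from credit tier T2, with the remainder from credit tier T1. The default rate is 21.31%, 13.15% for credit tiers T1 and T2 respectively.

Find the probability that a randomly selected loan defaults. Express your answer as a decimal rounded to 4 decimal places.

0.1731

P(T1) = 1 − (0.49) = 0.51.
P(D) = P(D|T1)·P(T1) + P(D|T2)·P(T2)
      = 0.2131·0.51 + 0.1315·0.49
      = 0.108681 + 0.064435 = 0.173116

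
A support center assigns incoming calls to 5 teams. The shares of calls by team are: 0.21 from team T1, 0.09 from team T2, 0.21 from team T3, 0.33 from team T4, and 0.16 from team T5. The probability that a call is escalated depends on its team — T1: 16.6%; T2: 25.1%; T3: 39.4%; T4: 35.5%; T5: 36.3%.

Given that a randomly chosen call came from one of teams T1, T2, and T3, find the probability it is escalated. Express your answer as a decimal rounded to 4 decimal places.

P(E|S) ≈ 0.2749

Let S = {T1, T2, T3}.
P(S) = 0.21 + 0.09 + 0.21 = 0.51.
P(E ∩ S) = 0.166·0.21 + 0.251·0.09 + 0.394·0.21 = 0.03486 + 0.02259 + 0.08274 = 0.14019.
P(E | S) = 0.14019 / 0.51 = 0.274882…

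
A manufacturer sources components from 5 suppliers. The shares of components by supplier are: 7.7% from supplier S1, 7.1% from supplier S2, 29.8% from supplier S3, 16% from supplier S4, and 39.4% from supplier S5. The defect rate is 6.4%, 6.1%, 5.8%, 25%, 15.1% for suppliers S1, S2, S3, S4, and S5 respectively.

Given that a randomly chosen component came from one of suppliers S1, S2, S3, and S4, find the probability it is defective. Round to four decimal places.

0.1098

Let S = {S1, S2, S3, S4}.
P(S) = 0.077 + 0.071 + 0.298 + 0.16 = 0.606.
P(D ∩ S) = 0.064·0.077 + 0.061·0.071 + 0.058·0.298 + 0.25·0.16 = 0.004928 + 0.004331 + 0.017284 + 0.04 = 0.066543.
P(D | S) = 0.066543 / 0.606 = 0.109807…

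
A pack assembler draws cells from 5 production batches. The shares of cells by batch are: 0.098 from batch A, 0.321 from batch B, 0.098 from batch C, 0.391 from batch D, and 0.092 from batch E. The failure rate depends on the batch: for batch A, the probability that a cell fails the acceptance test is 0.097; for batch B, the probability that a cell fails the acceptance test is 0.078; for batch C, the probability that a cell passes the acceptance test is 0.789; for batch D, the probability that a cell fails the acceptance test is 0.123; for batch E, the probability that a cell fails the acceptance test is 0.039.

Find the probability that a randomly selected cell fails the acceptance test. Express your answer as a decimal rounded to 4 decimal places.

0.1069

P(F|C) = 1 − 0.789 = 0.211.
P(F) = P(F|A)·P(A) + P(F|B)·P(B) + P(F|C)·P(C) + P(F|D)·P(D) + P(F|E)·P(E)
      = 0.097·0.098 + 0.078·0.321 + 0.211·0.098 + 0.123·0.391 + 0.039·0.092
      = 0.009506 + 0.025038 + 0.020678 + 0.048093 + 0.003588 = 0.106903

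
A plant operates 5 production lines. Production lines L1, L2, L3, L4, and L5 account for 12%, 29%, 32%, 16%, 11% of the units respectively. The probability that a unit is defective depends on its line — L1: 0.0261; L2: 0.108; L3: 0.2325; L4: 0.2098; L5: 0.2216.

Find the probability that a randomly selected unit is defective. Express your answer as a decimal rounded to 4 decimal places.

P(D) ≈ 0.1668

P(D) = P(D|L1)·P(L1) + P(D|L2)·P(L2) + P(D|L3)·P(L3) + P(D|L4)·P(L4) + P(D|L5)·P(L5)
      = 0.0261·0.12 + 0.108·0.29 + 0.2325·0.32 + 0.2098·0.16 + 0.2216·0.11
      = 0.003132 + 0.03132 + 0.0744 + 0.033568 + 0.024376 = 0.166796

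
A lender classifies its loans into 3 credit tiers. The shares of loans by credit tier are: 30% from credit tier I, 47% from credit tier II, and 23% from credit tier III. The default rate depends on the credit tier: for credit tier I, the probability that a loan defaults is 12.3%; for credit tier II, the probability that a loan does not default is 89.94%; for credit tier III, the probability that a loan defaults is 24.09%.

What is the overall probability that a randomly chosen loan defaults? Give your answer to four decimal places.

P(D|II) = 1 − 0.8994 = 0.1006.
P(D) = P(D|I)·P(I) + P(D|II)·P(II) + P(D|III)·P(III)
      = 0.123·0.3 + 0.1006·0.47 + 0.2409·0.23
      = 0.0369 + 0.047282 + 0.055407 = 0.139589

P(D) ≈ 0.1396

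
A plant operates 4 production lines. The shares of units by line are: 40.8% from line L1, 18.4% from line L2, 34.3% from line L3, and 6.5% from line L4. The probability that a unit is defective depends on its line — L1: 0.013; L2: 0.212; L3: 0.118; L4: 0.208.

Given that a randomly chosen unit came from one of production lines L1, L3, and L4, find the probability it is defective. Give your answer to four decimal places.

Let S = {L1, L3, L4}.
P(S) = 0.408 + 0.343 + 0.065 = 0.816.
P(D ∩ S) = 0.013·0.408 + 0.118·0.343 + 0.208·0.065 = 0.005304 + 0.040474 + 0.01352 = 0.059298.
P(D | S) = 0.059298 / 0.816 = 0.072669…

0.0727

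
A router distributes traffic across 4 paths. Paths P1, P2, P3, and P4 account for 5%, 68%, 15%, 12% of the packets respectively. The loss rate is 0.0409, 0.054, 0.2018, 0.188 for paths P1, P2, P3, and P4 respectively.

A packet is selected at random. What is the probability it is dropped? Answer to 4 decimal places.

P(L) ≈ 0.0916

P(L) = P(L|P1)·P(P1) + P(L|P2)·P(P2) + P(L|P3)·P(P3) + P(L|P4)·P(P4)
      = 0.0409·0.05 + 0.054·0.68 + 0.2018·0.15 + 0.188·0.12
      = 0.002045 + 0.03672 + 0.03027 + 0.02256 = 0.091595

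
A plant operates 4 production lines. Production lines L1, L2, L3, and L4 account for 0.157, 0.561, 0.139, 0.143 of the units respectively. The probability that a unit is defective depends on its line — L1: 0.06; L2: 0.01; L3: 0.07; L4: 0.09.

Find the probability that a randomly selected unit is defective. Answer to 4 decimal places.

0.0376

P(D) = P(D|L1)·P(L1) + P(D|L2)·P(L2) + P(D|L3)·P(L3) + P(D|L4)·P(L4)
      = 0.06·0.157 + 0.01·0.561 + 0.07·0.139 + 0.09·0.143
      = 0.00942 + 0.00561 + 0.00973 + 0.01287 = 0.03763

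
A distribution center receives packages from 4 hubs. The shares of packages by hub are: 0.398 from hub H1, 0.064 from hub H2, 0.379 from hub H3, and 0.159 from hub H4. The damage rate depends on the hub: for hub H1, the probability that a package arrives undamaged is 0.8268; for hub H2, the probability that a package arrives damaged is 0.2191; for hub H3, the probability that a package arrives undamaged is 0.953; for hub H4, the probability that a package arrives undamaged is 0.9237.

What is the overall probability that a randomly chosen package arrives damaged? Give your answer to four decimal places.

0.1129

P(D|H1) = 1 − 0.8268 = 0.1732.
P(D|H3) = 1 − 0.953 = 0.047.
P(D|H4) = 1 − 0.9237 = 0.0763.
Using total probability over the partition,
P(D) = P(D|H1)·P(H1) + P(D|H2)·P(H2) + P(D|H3)·P(H3) + P(D|H4)·P(H4)
      = 0.1732·0.398 + 0.2191·0.064 + 0.047·0.379 + 0.0763·0.159
      = 0.0689336 + 0.0140224 + 0.017813 + 0.0121317 = 0.1129007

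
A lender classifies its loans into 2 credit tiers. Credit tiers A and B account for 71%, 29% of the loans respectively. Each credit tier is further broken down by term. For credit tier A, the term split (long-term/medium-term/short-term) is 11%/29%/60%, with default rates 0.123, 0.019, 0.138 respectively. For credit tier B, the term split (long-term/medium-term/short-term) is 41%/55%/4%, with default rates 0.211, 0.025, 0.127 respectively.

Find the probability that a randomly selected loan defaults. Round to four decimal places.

P(D|A) = 0.11·0.123 + 0.29·0.019 + 0.6·0.138 = 0.01353 + 0.00551 + 0.0828 = 0.10184
P(D|B) = 0.41·0.211 + 0.55·0.025 + 0.04·0.127 = 0.08651 + 0.01375 + 0.00508 = 0.10534
By total probability over the outer partition,
P(D) = 0.71·0.10184 + 0.29·0.10534
      = 0.0723064 + 0.0305486 = 0.102855

P(D) ≈ 0.1029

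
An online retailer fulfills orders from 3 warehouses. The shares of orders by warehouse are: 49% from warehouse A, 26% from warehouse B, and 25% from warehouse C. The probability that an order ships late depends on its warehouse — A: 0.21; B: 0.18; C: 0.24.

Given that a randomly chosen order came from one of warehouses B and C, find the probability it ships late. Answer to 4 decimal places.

P(L|S) ≈ 0.2094

Let S = {B, C}.
P(S) = 0.26 + 0.25 = 0.51.
P(L ∩ S) = 0.18·0.26 + 0.24·0.25 = 0.0468 + 0.06 = 0.1068.
P(L | S) = 0.1068 / 0.51 = 0.209412…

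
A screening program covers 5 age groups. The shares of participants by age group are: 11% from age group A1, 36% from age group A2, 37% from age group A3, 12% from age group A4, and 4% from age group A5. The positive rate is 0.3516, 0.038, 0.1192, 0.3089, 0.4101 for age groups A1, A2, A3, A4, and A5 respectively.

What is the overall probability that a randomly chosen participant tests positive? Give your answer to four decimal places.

P(T) ≈ 0.1499

P(T) = P(T|A1)·P(A1) + P(T|A2)·P(A2) + P(T|A3)·P(A3) + P(T|A4)·P(A4) + P(T|A5)·P(A5)
      = 0.3516·0.11 + 0.038·0.36 + 0.1192·0.37 + 0.3089·0.12 + 0.4101·0.04
      = 0.038676 + 0.01368 + 0.044104 + 0.037068 + 0.016404 = 0.149932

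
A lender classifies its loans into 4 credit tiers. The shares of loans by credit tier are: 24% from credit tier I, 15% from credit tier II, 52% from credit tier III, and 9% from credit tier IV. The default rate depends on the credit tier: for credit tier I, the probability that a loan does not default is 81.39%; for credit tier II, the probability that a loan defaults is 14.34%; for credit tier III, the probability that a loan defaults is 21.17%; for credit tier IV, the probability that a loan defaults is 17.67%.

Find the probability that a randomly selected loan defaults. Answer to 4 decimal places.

P(D|I) = 1 − 0.8139 = 0.1861.
P(D) = P(D|I)·P(I) + P(D|II)·P(II) + P(D|III)·P(III) + P(D|IV)·P(IV)
      = 0.1861·0.24 + 0.1434·0.15 + 0.2117·0.52 + 0.1767·0.09
      = 0.044664 + 0.02151 + 0.110084 + 0.015903 = 0.192161

0.1922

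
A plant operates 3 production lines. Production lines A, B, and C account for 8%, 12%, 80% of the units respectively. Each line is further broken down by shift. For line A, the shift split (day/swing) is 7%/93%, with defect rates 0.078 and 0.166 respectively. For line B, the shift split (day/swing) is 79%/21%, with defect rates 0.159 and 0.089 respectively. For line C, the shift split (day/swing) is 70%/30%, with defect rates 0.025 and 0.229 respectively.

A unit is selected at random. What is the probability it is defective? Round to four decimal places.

P(D|A) = 0.07·0.078 + 0.93·0.166 = 0.00546 + 0.15438 = 0.15984
P(D|B) = 0.79·0.159 + 0.21·0.089 = 0.12561 + 0.01869 = 0.1443
P(D|C) = 0.7·0.025 + 0.3·0.229 = 0.0175 + 0.0687 = 0.0862
Then overall,
P(D) = 0.08·0.15984 + 0.12·0.1443 + 0.8·0.0862
      = 0.0127872 + 0.017316 + 0.06896 = 0.0990632

0.0991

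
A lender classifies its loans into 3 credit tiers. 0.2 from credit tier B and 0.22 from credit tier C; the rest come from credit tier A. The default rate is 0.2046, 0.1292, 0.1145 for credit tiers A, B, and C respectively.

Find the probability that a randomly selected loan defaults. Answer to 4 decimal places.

P(D) ≈ 0.1697

P(A) = 1 − (0.2 + 0.22) = 0.58.
By the law of total probability,
P(D) = P(D|A)·P(A) + P(D|B)·P(B) + P(D|C)·P(C)
      = 0.2046·0.58 + 0.1292·0.2 + 0.1145·0.22
      = 0.118668 + 0.02584 + 0.02519 = 0.169698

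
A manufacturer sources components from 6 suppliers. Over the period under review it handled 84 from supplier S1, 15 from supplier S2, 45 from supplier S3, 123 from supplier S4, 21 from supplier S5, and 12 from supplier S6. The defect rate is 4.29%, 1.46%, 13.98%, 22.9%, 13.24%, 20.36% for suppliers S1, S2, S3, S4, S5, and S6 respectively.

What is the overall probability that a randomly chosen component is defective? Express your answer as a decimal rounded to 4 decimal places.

Total: 84 + 15 + 45 + 123 + 21 + 12 = 300.
P(S1) = 84/300 = 0.28. P(S2) = 15/300 = 0.05. P(S3) = 45/300 = 0.15. P(S4) = 123/300 = 0.41. P(S5) = 21/300 = 0.07. P(S6) = 12/300 = 0.04.
P(D) = P(D|S1)·P(S1) + P(D|S2)·P(S2) + P(D|S3)·P(S3) + P(D|S4)·P(S4) + P(D|S5)·P(S5) + P(D|S6)·P(S6)
      = 0.0429·0.28 + 0.0146·0.05 + 0.1398·0.15 + 0.229·0.41 + 0.1324·0.07 + 0.2036·0.04
      = 0.012012 + 0.00073 + 0.02097 + 0.09389 + 0.009268 + 0.008144 = 0.145014

P(D) ≈ 0.1450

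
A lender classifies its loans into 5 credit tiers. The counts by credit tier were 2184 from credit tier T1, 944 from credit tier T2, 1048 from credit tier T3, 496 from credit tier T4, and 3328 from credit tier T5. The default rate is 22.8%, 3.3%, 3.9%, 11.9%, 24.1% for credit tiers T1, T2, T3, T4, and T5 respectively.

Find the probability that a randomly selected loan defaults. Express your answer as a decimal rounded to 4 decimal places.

Total: 2184 + 944 + 1048 + 496 + 3328 = 8000.
P(T1) = 2184/8000 = 0.273. P(T2) = 944/8000 = 0.118. P(T3) = 1048/8000 = 0.131. P(T4) = 496/8000 = 0.062. P(T5) = 3328/8000 = 0.416.
P(D) = P(D|T1)·P(T1) + P(D|T2)·P(T2) + P(D|T3)·P(T3) + P(D|T4)·P(T4) + P(D|T5)·P(T5)
      = 0.228·0.273 + 0.033·0.118 + 0.039·0.131 + 0.119·0.062 + 0.241·0.416
      = 0.062244 + 0.003894 + 0.005109 + 0.007378 + 0.100256 = 0.178881

P(D) ≈ 0.1789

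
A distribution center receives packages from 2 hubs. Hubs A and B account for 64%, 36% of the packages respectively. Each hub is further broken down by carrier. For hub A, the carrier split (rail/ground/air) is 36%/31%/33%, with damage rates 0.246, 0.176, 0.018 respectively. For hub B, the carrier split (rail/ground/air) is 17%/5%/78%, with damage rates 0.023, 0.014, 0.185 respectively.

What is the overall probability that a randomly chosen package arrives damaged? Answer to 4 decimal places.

P(D|A) = 0.36·0.246 + 0.31·0.176 + 0.33·0.018 = 0.08856 + 0.05456 + 0.00594 = 0.14906
P(D|B) = 0.17·0.023 + 0.05·0.014 + 0.78·0.185 = 0.00391 + 0.0007 + 0.1443 = 0.14891
By total probability over the outer partition,
P(D) = 0.64·0.14906 + 0.36·0.14891
      = 0.0953984 + 0.0536076 = 0.149006

P(D) ≈ 0.1490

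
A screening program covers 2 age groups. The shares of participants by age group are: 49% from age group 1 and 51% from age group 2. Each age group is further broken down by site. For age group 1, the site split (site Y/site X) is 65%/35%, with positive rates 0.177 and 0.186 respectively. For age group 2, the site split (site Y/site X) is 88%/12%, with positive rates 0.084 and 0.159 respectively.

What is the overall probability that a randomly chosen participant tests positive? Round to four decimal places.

P(T|1) = 0.65·0.177 + 0.35·0.186 = 0.11505 + 0.0651 = 0.18015
P(T|2) = 0.88·0.084 + 0.12·0.159 = 0.07392 + 0.01908 = 0.093
Then overall,
P(T) = 0.49·0.18015 + 0.51·0.093
      = 0.0882735 + 0.04743 = 0.1357035

0.1357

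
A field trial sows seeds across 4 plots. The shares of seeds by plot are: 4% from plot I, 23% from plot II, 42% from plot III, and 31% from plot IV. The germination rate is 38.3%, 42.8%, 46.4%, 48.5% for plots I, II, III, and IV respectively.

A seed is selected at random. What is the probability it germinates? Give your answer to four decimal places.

P(G) = P(G|I)·P(I) + P(G|II)·P(II) + P(G|III)·P(III) + P(G|IV)·P(IV)
      = 0.383·0.04 + 0.428·0.23 + 0.464·0.42 + 0.485·0.31
      = 0.01532 + 0.09844 + 0.19488 + 0.15035 = 0.45899

P(G) ≈ 0.4590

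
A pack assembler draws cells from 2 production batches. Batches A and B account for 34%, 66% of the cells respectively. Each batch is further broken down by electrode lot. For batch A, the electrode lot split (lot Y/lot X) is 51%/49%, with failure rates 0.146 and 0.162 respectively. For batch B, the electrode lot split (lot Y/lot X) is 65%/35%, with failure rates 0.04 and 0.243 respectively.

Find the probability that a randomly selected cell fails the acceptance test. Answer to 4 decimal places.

P(F|A) = 0.51·0.146 + 0.49·0.162 = 0.07446 + 0.07938 = 0.15384
P(F|B) = 0.65·0.04 + 0.35·0.243 = 0.026 + 0.08505 = 0.11105
By total probability over the outer partition,
P(F) = 0.34·0.15384 + 0.66·0.11105
      = 0.0523056 + 0.073293 = 0.1255986

0.1256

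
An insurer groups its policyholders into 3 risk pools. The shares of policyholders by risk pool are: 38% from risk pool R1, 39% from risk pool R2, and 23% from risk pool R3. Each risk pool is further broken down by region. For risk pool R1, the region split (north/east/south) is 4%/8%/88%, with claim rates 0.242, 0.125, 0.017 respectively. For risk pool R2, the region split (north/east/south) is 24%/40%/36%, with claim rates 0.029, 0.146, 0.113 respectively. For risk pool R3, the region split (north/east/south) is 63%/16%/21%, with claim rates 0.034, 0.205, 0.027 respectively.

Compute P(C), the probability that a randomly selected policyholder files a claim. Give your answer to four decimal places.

P(C) ≈ 0.0683

P(C|R1) = 0.04·0.242 + 0.08·0.125 + 0.88·0.017 = 0.00968 + 0.01 + 0.01496 = 0.03464
P(C|R2) = 0.24·0.029 + 0.4·0.146 + 0.36·0.113 = 0.00696 + 0.0584 + 0.04068 = 0.10604
P(C|R3) = 0.63·0.034 + 0.16·0.205 + 0.21·0.027 = 0.02142 + 0.0328 + 0.00567 = 0.05989
Then overall,
P(C) = 0.38·0.03464 + 0.39·0.10604 + 0.23·0.05989
      = 0.0131632 + 0.0413556 + 0.0137747 = 0.0682935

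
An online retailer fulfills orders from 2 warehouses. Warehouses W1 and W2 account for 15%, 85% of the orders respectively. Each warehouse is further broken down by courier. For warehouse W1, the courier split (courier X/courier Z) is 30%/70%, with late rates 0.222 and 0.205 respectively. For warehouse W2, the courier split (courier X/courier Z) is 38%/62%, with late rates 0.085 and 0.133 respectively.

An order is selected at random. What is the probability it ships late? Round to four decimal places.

0.1291

P(L|W1) = 0.3·0.222 + 0.7·0.205 = 0.0666 + 0.1435 = 0.2101
P(L|W2) = 0.38·0.085 + 0.62·0.133 = 0.0323 + 0.08246 = 0.11476
Then overall,
P(L) = 0.15·0.2101 + 0.85·0.11476
      = 0.031515 + 0.097546 = 0.129061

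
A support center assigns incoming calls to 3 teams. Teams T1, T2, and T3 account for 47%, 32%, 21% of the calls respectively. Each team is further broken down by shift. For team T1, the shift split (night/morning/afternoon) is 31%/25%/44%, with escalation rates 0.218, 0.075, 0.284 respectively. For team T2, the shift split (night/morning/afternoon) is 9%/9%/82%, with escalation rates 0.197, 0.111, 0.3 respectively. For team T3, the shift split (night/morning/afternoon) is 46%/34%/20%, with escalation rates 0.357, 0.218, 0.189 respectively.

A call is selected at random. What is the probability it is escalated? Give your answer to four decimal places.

0.2449

P(E|T1) = 0.31·0.218 + 0.25·0.075 + 0.44·0.284 = 0.06758 + 0.01875 + 0.12496 = 0.21129
P(E|T2) = 0.09·0.197 + 0.09·0.111 + 0.82·0.3 = 0.01773 + 0.00999 + 0.246 = 0.27372
P(E|T3) = 0.46·0.357 + 0.34·0.218 + 0.2·0.189 = 0.16422 + 0.07412 + 0.0378 = 0.27614
By total probability over the outer partition,
P(E) = 0.47·0.21129 + 0.32·0.27372 + 0.21·0.27614
      = 0.0993063 + 0.0875904 + 0.0579894 = 0.2448861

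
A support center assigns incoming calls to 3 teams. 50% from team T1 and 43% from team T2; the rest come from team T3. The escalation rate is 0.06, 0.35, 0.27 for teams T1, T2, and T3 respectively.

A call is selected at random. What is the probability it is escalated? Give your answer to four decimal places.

P(T3) = 1 − (0.5 + 0.43) = 0.07.
Using total probability over the partition,
P(E) = P(E|T1)·P(T1) + P(E|T2)·P(T2) + P(E|T3)·P(T3)
      = 0.06·0.5 + 0.35·0.43 + 0.27·0.07
      = 0.03 + 0.1505 + 0.0189 = 0.1994

0.1994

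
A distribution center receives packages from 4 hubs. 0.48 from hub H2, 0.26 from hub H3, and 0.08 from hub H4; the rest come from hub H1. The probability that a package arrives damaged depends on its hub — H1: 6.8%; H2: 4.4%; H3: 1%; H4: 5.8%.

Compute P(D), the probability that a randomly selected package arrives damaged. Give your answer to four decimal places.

P(H1) = 1 − (0.48 + 0.26 + 0.08) = 0.18.
Summing over the partition,
P(D) = P(D|H1)·P(H1) + P(D|H2)·P(H2) + P(D|H3)·P(H3) + P(D|H4)·P(H4)
      = 0.068·0.18 + 0.044·0.48 + 0.01·0.26 + 0.058·0.08
      = 0.01224 + 0.02112 + 0.0026 + 0.00464 = 0.0406

0.0406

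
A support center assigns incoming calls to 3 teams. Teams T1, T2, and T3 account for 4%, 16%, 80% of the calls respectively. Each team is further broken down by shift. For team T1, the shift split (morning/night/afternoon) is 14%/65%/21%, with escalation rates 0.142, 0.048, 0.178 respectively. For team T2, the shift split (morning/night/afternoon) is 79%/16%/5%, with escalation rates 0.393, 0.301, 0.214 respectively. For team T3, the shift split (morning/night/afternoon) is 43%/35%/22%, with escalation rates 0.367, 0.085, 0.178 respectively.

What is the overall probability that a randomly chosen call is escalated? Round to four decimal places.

P(E) ≈ 0.2440

P(E|T1) = 0.14·0.142 + 0.65·0.048 + 0.21·0.178 = 0.01988 + 0.0312 + 0.03738 = 0.08846
P(E|T2) = 0.79·0.393 + 0.16·0.301 + 0.05·0.214 = 0.31047 + 0.04816 + 0.0107 = 0.36933
P(E|T3) = 0.43·0.367 + 0.35·0.085 + 0.22·0.178 = 0.15781 + 0.02975 + 0.03916 = 0.22672
Then overall,
P(E) = 0.04·0.08846 + 0.16·0.36933 + 0.8·0.22672
      = 0.0035384 + 0.0590928 + 0.181376 = 0.2440072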